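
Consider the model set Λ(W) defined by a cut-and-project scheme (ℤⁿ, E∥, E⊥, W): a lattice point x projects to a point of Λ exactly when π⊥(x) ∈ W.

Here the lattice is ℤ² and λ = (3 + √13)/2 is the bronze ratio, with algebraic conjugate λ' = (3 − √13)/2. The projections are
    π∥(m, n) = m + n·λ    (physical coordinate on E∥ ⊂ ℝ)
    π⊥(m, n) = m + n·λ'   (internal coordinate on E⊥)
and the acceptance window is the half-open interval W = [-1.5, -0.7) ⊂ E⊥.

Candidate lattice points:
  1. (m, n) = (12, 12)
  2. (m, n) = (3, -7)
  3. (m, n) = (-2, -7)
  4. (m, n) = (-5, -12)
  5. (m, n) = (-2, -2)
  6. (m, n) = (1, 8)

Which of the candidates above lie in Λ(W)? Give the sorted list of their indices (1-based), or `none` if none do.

4, 5, 6

Numerically λ ≈ 3.3028 and λ' = −1/λ ≈ -0.3028.
[1] lift (12,12): star map gives 8.3667; window check -1.5 ≤ 8.3667 < -0.7 is false → out
[2] lift (3,-7): star map gives 5.1194; window check -1.5 ≤ 5.1194 < -0.7 is false → out
[3] lift (-2,-7): star map gives 0.1194; window check -1.5 ≤ 0.1194 < -0.7 is false → out
[4] lift (-5,-12): star map gives -1.3667; window check -1.5 ≤ -1.3667 < -0.7 is true → IN Λ
[5] lift (-2,-2): star map gives -1.3944; window check -1.5 ≤ -1.3944 < -0.7 is true → IN Λ
[6] lift (1,8): star map gives -1.4222; window check -1.5 ≤ -1.4222 < -0.7 is true → IN Λ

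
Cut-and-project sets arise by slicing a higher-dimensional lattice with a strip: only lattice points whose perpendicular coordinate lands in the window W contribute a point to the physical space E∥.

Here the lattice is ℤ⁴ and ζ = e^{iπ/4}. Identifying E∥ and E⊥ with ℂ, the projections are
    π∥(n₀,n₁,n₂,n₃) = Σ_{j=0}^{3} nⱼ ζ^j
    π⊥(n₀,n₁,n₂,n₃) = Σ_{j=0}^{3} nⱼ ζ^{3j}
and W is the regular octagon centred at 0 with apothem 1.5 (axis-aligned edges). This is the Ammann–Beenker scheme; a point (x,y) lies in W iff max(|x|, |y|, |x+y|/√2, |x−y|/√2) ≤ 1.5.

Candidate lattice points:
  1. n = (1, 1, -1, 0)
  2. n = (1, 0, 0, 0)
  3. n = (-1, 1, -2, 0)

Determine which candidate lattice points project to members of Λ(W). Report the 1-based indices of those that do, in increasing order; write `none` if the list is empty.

2

π⊥(n) = n₀ + n₁ζ³ + n₂ζ⁶ + n₃ζ⁹ where ζ = e^{iπ/4}.
#1 (1, 1, -1, 0): internal (0.29289, 1.70711); octagon support 1.70711 vs apothem 1.5 → ∉ W
#2 (1, 0, 0, 0): internal (1.00000, 0.00000); octagon support 1.00000 vs apothem 1.5 → ∈ W
#3 (-1, 1, -2, 0): internal (-1.70711, 2.70711); octagon support 3.12132 vs apothem 1.5 → ∉ W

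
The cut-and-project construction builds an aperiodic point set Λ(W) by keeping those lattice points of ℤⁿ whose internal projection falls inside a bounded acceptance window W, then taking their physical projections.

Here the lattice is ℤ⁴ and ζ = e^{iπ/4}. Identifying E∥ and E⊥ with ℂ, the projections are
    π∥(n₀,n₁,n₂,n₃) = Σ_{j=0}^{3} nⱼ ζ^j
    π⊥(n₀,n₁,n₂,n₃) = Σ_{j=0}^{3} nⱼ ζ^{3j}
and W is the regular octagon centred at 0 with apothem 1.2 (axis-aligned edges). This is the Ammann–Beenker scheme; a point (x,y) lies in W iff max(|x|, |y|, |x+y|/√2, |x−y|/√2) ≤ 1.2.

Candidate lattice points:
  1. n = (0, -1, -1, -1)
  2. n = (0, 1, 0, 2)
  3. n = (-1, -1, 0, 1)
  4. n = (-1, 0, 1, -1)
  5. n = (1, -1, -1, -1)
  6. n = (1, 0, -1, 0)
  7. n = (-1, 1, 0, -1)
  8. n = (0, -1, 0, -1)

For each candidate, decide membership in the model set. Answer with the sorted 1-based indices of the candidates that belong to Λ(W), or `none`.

π⊥(n) = n₀ + n₁ζ³ + n₂ζ⁶ + n₃ζ⁹ where ζ = e^{iπ/4}.
candidate 1: n = (0, -1, -1, -1) → π⊥ ≈ (+0.00000, -0.41421); max(|x|,|y|,|x±y|/√2) = 0.41421 ≤ 1.2 ⇒ ∈ W
candidate 2: n = (0, 1, 0, 2) → π⊥ ≈ (+0.70711, +2.12132); max(|x|,|y|,|x±y|/√2) = 2.12132 > 1.2 ⇒ ∉ W
candidate 3: n = (-1, -1, 0, 1) → π⊥ ≈ (+0.41421, +0.00000); max(|x|,|y|,|x±y|/√2) = 0.41421 ≤ 1.2 ⇒ ∈ W
candidate 4: n = (-1, 0, 1, -1) → π⊥ ≈ (-1.70711, -1.70711); max(|x|,|y|,|x±y|/√2) = 2.41421 > 1.2 ⇒ ∉ W
candidate 5: n = (1, -1, -1, -1) → π⊥ ≈ (+1.00000, -0.41421); max(|x|,|y|,|x±y|/√2) = 1.00000 ≤ 1.2 ⇒ ∈ W
candidate 6: n = (1, 0, -1, 0) → π⊥ ≈ (+1.00000, +1.00000); max(|x|,|y|,|x±y|/√2) = 1.41421 > 1.2 ⇒ ∉ W
candidate 7: n = (-1, 1, 0, -1) → π⊥ ≈ (-2.41421, +0.00000); max(|x|,|y|,|x±y|/√2) = 2.41421 > 1.2 ⇒ ∉ W
candidate 8: n = (0, -1, 0, -1) → π⊥ ≈ (+0.00000, -1.41421); max(|x|,|y|,|x±y|/√2) = 1.41421 > 1.2 ⇒ ∉ W

1, 3, 5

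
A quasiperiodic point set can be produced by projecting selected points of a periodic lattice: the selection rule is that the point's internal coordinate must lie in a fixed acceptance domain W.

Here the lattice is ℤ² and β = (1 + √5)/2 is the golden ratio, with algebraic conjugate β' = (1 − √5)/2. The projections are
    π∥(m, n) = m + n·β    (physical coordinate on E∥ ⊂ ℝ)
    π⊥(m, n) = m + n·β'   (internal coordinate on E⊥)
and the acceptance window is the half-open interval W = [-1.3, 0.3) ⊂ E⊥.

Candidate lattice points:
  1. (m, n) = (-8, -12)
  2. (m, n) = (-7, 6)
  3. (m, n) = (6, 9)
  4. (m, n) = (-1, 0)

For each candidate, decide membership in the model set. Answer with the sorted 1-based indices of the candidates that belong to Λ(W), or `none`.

β' = (1−√5)/2 ≈ -0.6180.
candidate 1: (m,n)=(-8,-12) → π∥ = -8-12·β ≈ -27.4164, π⊥ = -8-12·β' ≈ -0.5836 ∈ [-1.3, 0.3) ⇒ IN Λ
candidate 2: (m,n)=(-7,6) → π∥ = -7+6·β ≈ 2.7082, π⊥ = -7+6·β' ≈ -10.7082 ∉ [-1.3, 0.3) ⇒ out
candidate 3: (m,n)=(6,9) → π∥ = 6+9·β ≈ 20.5623, π⊥ = 6+9·β' ≈ 0.4377 ∉ [-1.3, 0.3) ⇒ out
candidate 4: (m,n)=(-1,0) → π∥ = -1+0·β ≈ -1.0000, π⊥ = -1+0·β' ≈ -1.0000 ∈ [-1.3, 0.3) ⇒ IN Λ

1, 4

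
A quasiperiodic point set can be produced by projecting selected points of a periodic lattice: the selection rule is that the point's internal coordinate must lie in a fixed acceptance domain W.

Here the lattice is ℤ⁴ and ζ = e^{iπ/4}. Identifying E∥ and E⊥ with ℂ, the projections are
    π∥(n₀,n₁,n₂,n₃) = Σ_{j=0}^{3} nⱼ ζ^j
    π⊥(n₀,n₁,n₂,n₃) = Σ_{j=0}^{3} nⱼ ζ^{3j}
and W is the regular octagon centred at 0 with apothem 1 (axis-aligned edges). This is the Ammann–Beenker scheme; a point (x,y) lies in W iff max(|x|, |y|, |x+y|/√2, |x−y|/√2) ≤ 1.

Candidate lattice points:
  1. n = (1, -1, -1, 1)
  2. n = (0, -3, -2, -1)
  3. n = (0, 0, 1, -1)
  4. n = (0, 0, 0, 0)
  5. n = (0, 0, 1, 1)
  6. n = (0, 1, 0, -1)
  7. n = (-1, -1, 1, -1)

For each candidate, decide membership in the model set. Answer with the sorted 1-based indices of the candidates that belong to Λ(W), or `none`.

4, 5

π⊥(n) = n₀ + n₁ζ³ + n₂ζ⁶ + n₃ζ⁹ where ζ = e^{iπ/4}.
#1 (1, -1, -1, 1): internal (2.4142, 1.0000); octagon support 2.4142 vs apothem 1 → ∉ W
#2 (0, -3, -2, -1): internal (1.4142, -0.8284); octagon support 1.5858 vs apothem 1 → ∉ W
#3 (0, 0, 1, -1): internal (-0.7071, -1.7071); octagon support 1.7071 vs apothem 1 → ∉ W
#4 (0, 0, 0, 0): internal (0.0000, 0.0000); octagon support 0.0000 vs apothem 1 → ∈ W
#5 (0, 0, 1, 1): internal (0.7071, -0.2929); octagon support 0.7071 vs apothem 1 → ∈ W
#6 (0, 1, 0, -1): internal (-1.4142, 0.0000); octagon support 1.4142 vs apothem 1 → ∉ W
#7 (-1, -1, 1, -1): internal (-1.0000, -2.4142); octagon support 2.4142 vs apothem 1 → ∉ W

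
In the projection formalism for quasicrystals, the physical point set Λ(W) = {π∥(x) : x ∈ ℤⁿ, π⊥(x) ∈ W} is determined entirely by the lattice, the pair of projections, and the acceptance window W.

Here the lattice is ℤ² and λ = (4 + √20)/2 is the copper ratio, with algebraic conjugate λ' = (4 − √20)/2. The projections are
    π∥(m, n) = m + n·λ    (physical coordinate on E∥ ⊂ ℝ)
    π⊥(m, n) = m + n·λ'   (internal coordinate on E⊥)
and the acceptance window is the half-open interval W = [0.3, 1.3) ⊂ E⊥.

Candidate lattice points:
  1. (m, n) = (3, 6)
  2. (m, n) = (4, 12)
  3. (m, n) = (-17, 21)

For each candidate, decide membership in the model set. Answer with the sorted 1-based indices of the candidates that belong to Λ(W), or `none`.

2

λ' = (4−√20)/2 ≈ -0.2361.
[1] lift (3,6): star map gives 1.5836; window check 0.3 ≤ 1.5836 < 1.3 is false → out
[2] lift (4,12): star map gives 1.1672; window check 0.3 ≤ 1.1672 < 1.3 is true → IN Λ
[3] lift (-17,21): star map gives -21.9574; window check 0.3 ≤ -21.9574 < 1.3 is false → out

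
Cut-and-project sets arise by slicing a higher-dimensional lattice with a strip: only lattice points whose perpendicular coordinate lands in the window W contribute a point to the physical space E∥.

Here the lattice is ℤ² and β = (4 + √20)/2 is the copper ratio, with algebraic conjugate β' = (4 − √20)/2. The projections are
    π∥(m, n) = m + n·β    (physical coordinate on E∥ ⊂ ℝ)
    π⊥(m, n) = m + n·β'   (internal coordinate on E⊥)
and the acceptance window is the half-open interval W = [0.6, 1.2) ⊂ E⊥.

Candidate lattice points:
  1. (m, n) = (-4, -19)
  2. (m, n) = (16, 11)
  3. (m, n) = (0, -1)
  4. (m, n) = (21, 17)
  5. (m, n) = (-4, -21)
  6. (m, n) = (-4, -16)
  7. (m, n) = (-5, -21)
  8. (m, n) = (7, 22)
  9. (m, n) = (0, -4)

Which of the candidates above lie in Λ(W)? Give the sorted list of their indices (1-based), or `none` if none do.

5, 9

Compute β' = (4−√20)/2 = -0.236068, so π⊥(m,n) = m -0.236068·n.
#1 (-4,-19): internal coord -4 + (-19)·β' = +0.485292; +0.485292 ∉ [0.6, 1.2) → out
#2 (16,11): internal coord 16 + (11)·β' = +13.403252; +13.403252 ∉ [0.6, 1.2) → out
#3 (0,-1): internal coord 0 + (-1)·β' = +0.236068; +0.236068 ∉ [0.6, 1.2) → out
#4 (21,17): internal coord 21 + (17)·β' = +16.986844; +16.986844 ∉ [0.6, 1.2) → out
#5 (-4,-21): internal coord -4 + (-21)·β' = +0.957428; +0.957428 ∈ [0.6, 1.2) → IN Λ
#6 (-4,-16): internal coord -4 + (-16)·β' = -0.222912; -0.222912 ∉ [0.6, 1.2) → out
#7 (-5,-21): internal coord -5 + (-21)·β' = -0.042572; -0.042572 ∉ [0.6, 1.2) → out
#8 (7,22): internal coord 7 + (22)·β' = +1.806504; +1.806504 ∉ [0.6, 1.2) → out
#9 (0,-4): internal coord 0 + (-4)·β' = +0.944272; +0.944272 ∈ [0.6, 1.2) → IN Λ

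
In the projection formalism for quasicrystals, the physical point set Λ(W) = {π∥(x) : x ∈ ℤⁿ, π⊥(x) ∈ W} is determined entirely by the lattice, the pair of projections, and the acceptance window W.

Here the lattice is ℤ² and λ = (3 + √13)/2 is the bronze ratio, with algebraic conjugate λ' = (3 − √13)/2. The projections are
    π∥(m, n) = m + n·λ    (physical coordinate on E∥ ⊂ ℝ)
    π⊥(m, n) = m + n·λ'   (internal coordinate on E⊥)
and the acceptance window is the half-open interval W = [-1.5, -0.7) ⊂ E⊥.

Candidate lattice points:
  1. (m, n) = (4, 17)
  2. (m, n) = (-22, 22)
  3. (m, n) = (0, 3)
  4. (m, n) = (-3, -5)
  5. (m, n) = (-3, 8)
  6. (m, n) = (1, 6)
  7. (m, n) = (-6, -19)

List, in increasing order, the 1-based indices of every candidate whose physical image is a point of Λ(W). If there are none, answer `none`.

1, 3, 4, 6

Compute λ' = (3−√13)/2 = -0.3028, so π⊥(m,n) = m -0.3028·n.
[1] lift (4,17): star map gives -1.1472; window check -1.5 ≤ -1.1472 < -0.7 is true → IN Λ
[2] lift (-22,22): star map gives -28.6611; window check -1.5 ≤ -28.6611 < -0.7 is false → out
[3] lift (0,3): star map gives -0.9083; window check -1.5 ≤ -0.9083 < -0.7 is true → IN Λ
[4] lift (-3,-5): star map gives -1.4861; window check -1.5 ≤ -1.4861 < -0.7 is true → IN Λ
[5] lift (-3,8): star map gives -5.4222; window check -1.5 ≤ -5.4222 < -0.7 is false → out
[6] lift (1,6): star map gives -0.8167; window check -1.5 ≤ -0.8167 < -0.7 is true → IN Λ
[7] lift (-6,-19): star map gives -0.2473; window check -1.5 ≤ -0.2473 < -0.7 is false → out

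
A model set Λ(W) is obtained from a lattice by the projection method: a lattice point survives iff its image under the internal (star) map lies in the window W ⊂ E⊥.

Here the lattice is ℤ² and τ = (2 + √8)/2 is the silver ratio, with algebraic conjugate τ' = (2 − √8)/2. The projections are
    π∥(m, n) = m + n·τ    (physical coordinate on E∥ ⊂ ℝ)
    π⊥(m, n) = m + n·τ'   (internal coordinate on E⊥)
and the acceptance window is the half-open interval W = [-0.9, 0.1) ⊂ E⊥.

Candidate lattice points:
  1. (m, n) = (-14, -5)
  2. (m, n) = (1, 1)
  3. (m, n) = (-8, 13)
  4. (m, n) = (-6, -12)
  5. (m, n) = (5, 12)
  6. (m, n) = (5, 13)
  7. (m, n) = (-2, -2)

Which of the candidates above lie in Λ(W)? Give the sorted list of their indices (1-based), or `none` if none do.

Numerically τ ≈ 2.4142 and τ' = −1/τ ≈ -0.4142.
#1 (-14,-5): internal coord -14 + (-5)·τ' = -11.9289; -11.9289 ∉ [-0.9, 0.1) → out
#2 (1,1): internal coord 1 + (1)·τ' = +0.5858; +0.5858 ∉ [-0.9, 0.1) → out
#3 (-8,13): internal coord -8 + (13)·τ' = -13.3848; -13.3848 ∉ [-0.9, 0.1) → out
#4 (-6,-12): internal coord -6 + (-12)·τ' = -1.0294; -1.0294 ∉ [-0.9, 0.1) → out
#5 (5,12): internal coord 5 + (12)·τ' = +0.0294; +0.0294 ∈ [-0.9, 0.1) → IN Λ
#6 (5,13): internal coord 5 + (13)·τ' = -0.3848; -0.3848 ∈ [-0.9, 0.1) → IN Λ
#7 (-2,-2): internal coord -2 + (-2)·τ' = -1.1716; -1.1716 ∉ [-0.9, 0.1) → out

5, 6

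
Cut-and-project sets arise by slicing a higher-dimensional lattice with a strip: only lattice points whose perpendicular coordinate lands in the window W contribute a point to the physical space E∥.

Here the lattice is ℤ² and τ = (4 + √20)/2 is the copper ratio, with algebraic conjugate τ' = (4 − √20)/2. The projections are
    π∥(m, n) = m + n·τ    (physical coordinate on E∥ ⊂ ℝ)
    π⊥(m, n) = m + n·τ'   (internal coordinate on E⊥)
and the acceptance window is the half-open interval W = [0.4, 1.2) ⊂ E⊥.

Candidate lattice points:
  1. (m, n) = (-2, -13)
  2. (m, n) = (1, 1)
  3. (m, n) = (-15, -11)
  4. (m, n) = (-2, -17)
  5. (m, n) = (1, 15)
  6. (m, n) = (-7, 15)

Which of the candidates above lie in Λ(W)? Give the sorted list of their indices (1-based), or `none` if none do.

1, 2

Numerically τ ≈ 4.23607 and τ' = −1/τ ≈ -0.23607.
[1] lift (-2,-13): star map gives 1.06888; window check 0.4 ≤ 1.06888 < 1.2 is true → IN Λ
[2] lift (1,1): star map gives 0.76393; window check 0.4 ≤ 0.76393 < 1.2 is true → IN Λ
[3] lift (-15,-11): star map gives -12.40325; window check 0.4 ≤ -12.40325 < 1.2 is false → out
[4] lift (-2,-17): star map gives 2.01316; window check 0.4 ≤ 2.01316 < 1.2 is false → out
[5] lift (1,15): star map gives -2.54102; window check 0.4 ≤ -2.54102 < 1.2 is false → out
[6] lift (-7,15): star map gives -10.54102; window check 0.4 ≤ -10.54102 < 1.2 is false → out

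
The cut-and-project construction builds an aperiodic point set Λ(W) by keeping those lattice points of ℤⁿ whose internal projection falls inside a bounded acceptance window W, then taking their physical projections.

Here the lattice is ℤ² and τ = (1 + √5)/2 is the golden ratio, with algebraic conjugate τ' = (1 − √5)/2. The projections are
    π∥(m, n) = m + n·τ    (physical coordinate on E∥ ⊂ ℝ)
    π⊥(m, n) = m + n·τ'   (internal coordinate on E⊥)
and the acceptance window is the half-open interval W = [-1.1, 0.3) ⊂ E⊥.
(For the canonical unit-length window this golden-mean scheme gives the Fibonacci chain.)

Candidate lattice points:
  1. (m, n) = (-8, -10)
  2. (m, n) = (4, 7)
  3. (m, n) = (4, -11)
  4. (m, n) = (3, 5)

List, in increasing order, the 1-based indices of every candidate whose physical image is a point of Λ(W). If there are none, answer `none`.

2, 4

Compute τ' = (1−√5)/2 = -0.618034, so π⊥(m,n) = m -0.618034·n.
#1 (-8,-10): internal coord -8 + (-10)·τ' = -1.819660; -1.819660 ∉ [-1.1, 0.3) → out
#2 (4,7): internal coord 4 + (7)·τ' = -0.326238; -0.326238 ∈ [-1.1, 0.3) → IN Λ
#3 (4,-11): internal coord 4 + (-11)·τ' = +10.798374; +10.798374 ∉ [-1.1, 0.3) → out
#4 (3,5): internal coord 3 + (5)·τ' = -0.090170; -0.090170 ∈ [-1.1, 0.3) → IN Λ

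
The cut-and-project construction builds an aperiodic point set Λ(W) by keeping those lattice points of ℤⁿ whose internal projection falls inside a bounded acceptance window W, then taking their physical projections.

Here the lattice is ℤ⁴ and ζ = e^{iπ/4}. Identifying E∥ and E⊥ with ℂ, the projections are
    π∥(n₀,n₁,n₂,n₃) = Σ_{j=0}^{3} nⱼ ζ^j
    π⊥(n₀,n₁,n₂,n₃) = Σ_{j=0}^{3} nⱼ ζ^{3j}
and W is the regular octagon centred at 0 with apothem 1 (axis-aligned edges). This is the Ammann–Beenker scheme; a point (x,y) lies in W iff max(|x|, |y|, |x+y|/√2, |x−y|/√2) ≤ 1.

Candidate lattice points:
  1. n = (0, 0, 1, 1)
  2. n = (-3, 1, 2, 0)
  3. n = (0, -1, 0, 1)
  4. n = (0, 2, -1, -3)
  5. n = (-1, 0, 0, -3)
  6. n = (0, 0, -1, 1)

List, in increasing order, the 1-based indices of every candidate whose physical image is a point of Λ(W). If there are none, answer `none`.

Internal map: ζ^{3j} for j=0..3 gives (1,0), (−√2/2,√2/2), (0,−1), (√2/2,√2/2).
#1 (0, 0, 1, 1): internal (0.70711, -0.29289); octagon support 0.70711 vs apothem 1 → ∈ W
#2 (-3, 1, 2, 0): internal (-3.70711, -1.29289); octagon support 3.70711 vs apothem 1 → ∉ W
#3 (0, -1, 0, 1): internal (1.41421, 0.00000); octagon support 1.41421 vs apothem 1 → ∉ W
#4 (0, 2, -1, -3): internal (-3.53553, 0.29289); octagon support 3.53553 vs apothem 1 → ∉ W
#5 (-1, 0, 0, -3): internal (-3.12132, -2.12132); octagon support 3.70711 vs apothem 1 → ∉ W
#6 (0, 0, -1, 1): internal (0.70711, 1.70711); octagon support 1.70711 vs apothem 1 → ∉ W

1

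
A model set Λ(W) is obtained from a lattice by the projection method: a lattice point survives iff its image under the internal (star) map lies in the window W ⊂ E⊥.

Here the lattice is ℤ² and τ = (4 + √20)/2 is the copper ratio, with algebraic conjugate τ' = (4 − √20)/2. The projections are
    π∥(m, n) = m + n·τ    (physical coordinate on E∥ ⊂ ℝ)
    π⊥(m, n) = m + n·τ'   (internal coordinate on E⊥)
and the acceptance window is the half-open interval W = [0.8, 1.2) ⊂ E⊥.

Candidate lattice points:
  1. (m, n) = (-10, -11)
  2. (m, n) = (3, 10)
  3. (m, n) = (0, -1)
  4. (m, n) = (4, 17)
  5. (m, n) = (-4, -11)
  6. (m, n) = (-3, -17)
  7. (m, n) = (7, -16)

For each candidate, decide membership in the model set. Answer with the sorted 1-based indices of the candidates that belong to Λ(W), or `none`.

6

τ' = (4−√20)/2 ≈ -0.236068.
#1 (-10,-11): internal coord -10 + (-11)·τ' = -7.403252; -7.403252 ∉ [0.8, 1.2) → out
#2 (3,10): internal coord 3 + (10)·τ' = +0.639320; +0.639320 ∉ [0.8, 1.2) → out
#3 (0,-1): internal coord 0 + (-1)·τ' = +0.236068; +0.236068 ∉ [0.8, 1.2) → out
#4 (4,17): internal coord 4 + (17)·τ' = -0.013156; -0.013156 ∉ [0.8, 1.2) → out
#5 (-4,-11): internal coord -4 + (-11)·τ' = -1.403252; -1.403252 ∉ [0.8, 1.2) → out
#6 (-3,-17): internal coord -3 + (-17)·τ' = +1.013156; +1.013156 ∈ [0.8, 1.2) → IN Λ
#7 (7,-16): internal coord 7 + (-16)·τ' = +10.777088; +10.777088 ∉ [0.8, 1.2) → out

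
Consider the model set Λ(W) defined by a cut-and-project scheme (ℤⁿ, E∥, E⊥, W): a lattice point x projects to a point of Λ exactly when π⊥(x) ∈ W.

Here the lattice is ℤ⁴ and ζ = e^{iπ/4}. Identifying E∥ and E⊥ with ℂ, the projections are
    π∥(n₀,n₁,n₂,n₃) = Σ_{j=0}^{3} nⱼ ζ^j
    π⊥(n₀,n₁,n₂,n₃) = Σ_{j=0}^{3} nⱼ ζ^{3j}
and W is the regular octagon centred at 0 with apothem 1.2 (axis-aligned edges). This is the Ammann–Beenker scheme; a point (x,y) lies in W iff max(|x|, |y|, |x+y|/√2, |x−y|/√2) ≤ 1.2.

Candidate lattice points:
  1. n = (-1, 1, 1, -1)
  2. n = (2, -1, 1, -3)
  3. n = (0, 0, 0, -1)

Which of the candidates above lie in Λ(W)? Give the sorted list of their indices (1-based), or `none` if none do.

3

Internal map: ζ^{3j} for j=0..3 gives (1,0), (−√2/2,√2/2), (0,−1), (√2/2,√2/2).
#1 (-1, 1, 1, -1): internal (-2.4142, -1.0000); octagon support 2.4142 vs apothem 1.2 → ∉ W
#2 (2, -1, 1, -3): internal (0.5858, -3.8284); octagon support 3.8284 vs apothem 1.2 → ∉ W
#3 (0, 0, 0, -1): internal (-0.7071, -0.7071); octagon support 1.0000 vs apothem 1.2 → ∈ W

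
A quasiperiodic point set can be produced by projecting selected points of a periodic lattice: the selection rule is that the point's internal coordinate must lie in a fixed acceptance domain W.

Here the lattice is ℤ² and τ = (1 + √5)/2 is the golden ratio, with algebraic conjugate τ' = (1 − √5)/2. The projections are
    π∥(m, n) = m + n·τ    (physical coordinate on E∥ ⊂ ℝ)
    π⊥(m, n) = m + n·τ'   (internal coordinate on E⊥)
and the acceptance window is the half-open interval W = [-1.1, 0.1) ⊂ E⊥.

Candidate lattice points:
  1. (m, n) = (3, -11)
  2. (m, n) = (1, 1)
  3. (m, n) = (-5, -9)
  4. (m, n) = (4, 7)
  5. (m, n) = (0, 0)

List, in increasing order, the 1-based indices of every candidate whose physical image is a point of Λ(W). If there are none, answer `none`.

Numerically τ ≈ 1.6180 and τ' = −1/τ ≈ -0.6180.
[1] lift (3,-11): star map gives 9.7984; window check -1.1 ≤ 9.7984 < 0.1 is false → out
[2] lift (1,1): star map gives 0.3820; window check -1.1 ≤ 0.3820 < 0.1 is false → out
[3] lift (-5,-9): star map gives 0.5623; window check -1.1 ≤ 0.5623 < 0.1 is false → out
[4] lift (4,7): star map gives -0.3262; window check -1.1 ≤ -0.3262 < 0.1 is true → IN Λ
[5] lift (0,0): star map gives 0.0000; window check -1.1 ≤ 0.0000 < 0.1 is true → IN Λ

4, 5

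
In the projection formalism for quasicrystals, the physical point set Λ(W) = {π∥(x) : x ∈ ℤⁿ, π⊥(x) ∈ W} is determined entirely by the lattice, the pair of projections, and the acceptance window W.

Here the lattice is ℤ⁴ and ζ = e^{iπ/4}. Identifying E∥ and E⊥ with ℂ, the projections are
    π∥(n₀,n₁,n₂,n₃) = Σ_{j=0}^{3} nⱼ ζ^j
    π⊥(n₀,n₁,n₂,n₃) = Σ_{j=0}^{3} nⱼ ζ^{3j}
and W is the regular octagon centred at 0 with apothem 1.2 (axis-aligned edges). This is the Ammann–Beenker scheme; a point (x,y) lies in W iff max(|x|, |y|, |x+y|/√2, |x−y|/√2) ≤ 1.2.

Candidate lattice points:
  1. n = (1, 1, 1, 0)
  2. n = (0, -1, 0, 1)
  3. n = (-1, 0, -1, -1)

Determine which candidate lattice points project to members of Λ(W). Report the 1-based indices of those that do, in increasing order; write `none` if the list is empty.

1

With ζ = e^{iπ/4} the internal vectors are ζ^0,ζ^3,ζ^6,ζ^9.
#1 (1, 1, 1, 0): internal (0.292893, -0.292893); octagon support 0.414214 vs apothem 1.2 → ∈ W
#2 (0, -1, 0, 1): internal (1.414214, 0.000000); octagon support 1.414214 vs apothem 1.2 → ∉ W
#3 (-1, 0, -1, -1): internal (-1.707107, 0.292893); octagon support 1.707107 vs apothem 1.2 → ∉ W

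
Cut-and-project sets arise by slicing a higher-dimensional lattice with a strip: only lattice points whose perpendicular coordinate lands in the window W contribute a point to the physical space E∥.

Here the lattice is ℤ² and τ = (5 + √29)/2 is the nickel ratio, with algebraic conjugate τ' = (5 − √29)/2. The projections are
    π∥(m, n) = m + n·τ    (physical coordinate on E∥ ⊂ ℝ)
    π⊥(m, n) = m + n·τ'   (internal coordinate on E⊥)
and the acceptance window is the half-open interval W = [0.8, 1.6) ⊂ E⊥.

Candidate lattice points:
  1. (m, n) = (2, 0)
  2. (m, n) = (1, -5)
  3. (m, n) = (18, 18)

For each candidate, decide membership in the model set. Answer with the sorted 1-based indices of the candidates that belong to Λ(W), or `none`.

τ' = (5−√29)/2 ≈ -0.19258.
[1] lift (2,0): star map gives 2.00000; window check 0.8 ≤ 2.00000 < 1.6 is false → out
[2] lift (1,-5): star map gives 1.96291; window check 0.8 ≤ 1.96291 < 1.6 is false → out
[3] lift (18,18): star map gives 14.53352; window check 0.8 ≤ 14.53352 < 1.6 is false → out

none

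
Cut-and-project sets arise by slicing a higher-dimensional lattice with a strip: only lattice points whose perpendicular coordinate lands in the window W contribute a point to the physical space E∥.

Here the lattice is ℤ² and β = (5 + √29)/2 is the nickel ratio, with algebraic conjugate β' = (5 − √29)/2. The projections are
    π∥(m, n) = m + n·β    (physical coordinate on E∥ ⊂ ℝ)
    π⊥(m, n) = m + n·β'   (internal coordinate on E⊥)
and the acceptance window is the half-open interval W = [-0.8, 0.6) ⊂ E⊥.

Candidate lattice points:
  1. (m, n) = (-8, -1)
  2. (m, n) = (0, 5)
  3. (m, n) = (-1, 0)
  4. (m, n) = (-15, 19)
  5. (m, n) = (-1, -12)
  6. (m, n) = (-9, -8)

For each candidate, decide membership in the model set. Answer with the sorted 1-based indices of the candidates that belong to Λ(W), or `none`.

none

Compute β' = (5−√29)/2 = -0.19258, so π⊥(m,n) = m -0.19258·n.
#1 (-8,-1): internal coord -8 + (-1)·β' = -7.80742; -7.80742 ∉ [-0.8, 0.6) → out
#2 (0,5): internal coord 0 + (5)·β' = -0.96291; -0.96291 ∉ [-0.8, 0.6) → out
#3 (-1,0): internal coord -1 + (0)·β' = -1.00000; -1.00000 ∉ [-0.8, 0.6) → out
#4 (-15,19): internal coord -15 + (19)·β' = -18.65907; -18.65907 ∉ [-0.8, 0.6) → out
#5 (-1,-12): internal coord -1 + (-12)·β' = +1.31099; +1.31099 ∉ [-0.8, 0.6) → out
#6 (-9,-8): internal coord -9 + (-8)·β' = -7.45934; -7.45934 ∉ [-0.8, 0.6) → out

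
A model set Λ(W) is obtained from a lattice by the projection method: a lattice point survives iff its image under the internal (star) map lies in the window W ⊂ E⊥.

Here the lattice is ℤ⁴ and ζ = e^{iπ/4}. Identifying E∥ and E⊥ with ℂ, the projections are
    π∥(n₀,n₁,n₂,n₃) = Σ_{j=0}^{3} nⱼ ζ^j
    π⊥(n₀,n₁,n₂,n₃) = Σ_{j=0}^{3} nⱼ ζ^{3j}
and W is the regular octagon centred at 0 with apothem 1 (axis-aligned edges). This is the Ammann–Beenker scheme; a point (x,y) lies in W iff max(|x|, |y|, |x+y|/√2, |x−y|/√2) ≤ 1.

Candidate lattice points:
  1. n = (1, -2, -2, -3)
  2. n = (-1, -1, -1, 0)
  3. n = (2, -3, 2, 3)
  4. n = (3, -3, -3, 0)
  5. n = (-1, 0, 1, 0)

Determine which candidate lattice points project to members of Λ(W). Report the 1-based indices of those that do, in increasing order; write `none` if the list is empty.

π⊥(n) = n₀ + n₁ζ³ + n₂ζ⁶ + n₃ζ⁹ where ζ = e^{iπ/4}.
#1 (1, -2, -2, -3): internal (0.292893, -1.535534); octagon support 1.535534 vs apothem 1 → ∉ W
#2 (-1, -1, -1, 0): internal (-0.292893, 0.292893); octagon support 0.414214 vs apothem 1 → ∈ W
#3 (2, -3, 2, 3): internal (6.242641, -2.000000); octagon support 6.242641 vs apothem 1 → ∉ W
#4 (3, -3, -3, 0): internal (5.121320, 0.878680); octagon support 5.121320 vs apothem 1 → ∉ W
#5 (-1, 0, 1, 0): internal (-1.000000, -1.000000); octagon support 1.414214 vs apothem 1 → ∉ W

2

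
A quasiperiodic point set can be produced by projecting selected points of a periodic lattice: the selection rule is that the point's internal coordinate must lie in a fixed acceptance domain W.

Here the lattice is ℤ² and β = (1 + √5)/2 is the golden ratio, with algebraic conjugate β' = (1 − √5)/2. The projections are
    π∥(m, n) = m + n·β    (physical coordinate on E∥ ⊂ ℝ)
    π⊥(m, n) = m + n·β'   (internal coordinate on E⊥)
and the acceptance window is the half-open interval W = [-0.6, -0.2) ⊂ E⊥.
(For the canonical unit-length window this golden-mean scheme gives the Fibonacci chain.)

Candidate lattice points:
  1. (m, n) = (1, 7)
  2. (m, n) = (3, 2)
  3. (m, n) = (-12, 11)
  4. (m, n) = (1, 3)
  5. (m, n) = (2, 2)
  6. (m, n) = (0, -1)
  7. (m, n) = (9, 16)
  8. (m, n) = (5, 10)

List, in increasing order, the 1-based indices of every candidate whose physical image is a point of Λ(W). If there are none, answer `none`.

none

Compute β' = (1−√5)/2 = -0.6180, so π⊥(m,n) = m -0.6180·n.
candidate 1: (m,n)=(1,7) → π∥ = 1+7·β ≈ 12.3262, π⊥ = 1+7·β' ≈ -3.3262 ∉ [-0.6, -0.2) ⇒ out
candidate 2: (m,n)=(3,2) → π∥ = 3+2·β ≈ 6.2361, π⊥ = 3+2·β' ≈ 1.7639 ∉ [-0.6, -0.2) ⇒ out
candidate 3: (m,n)=(-12,11) → π∥ = -12+11·β ≈ 5.7984, π⊥ = -12+11·β' ≈ -18.7984 ∉ [-0.6, -0.2) ⇒ out
candidate 4: (m,n)=(1,3) → π∥ = 1+3·β ≈ 5.8541, π⊥ = 1+3·β' ≈ -0.8541 ∉ [-0.6, -0.2) ⇒ out
candidate 5: (m,n)=(2,2) → π∥ = 2+2·β ≈ 5.2361, π⊥ = 2+2·β' ≈ 0.7639 ∉ [-0.6, -0.2) ⇒ out
candidate 6: (m,n)=(0,-1) → π∥ = 0-1·β ≈ -1.6180, π⊥ = 0-1·β' ≈ 0.6180 ∉ [-0.6, -0.2) ⇒ out
candidate 7: (m,n)=(9,16) → π∥ = 9+16·β ≈ 34.8885, π⊥ = 9+16·β' ≈ -0.8885 ∉ [-0.6, -0.2) ⇒ out
candidate 8: (m,n)=(5,10) → π∥ = 5+10·β ≈ 21.1803, π⊥ = 5+10·β' ≈ -1.1803 ∉ [-0.6, -0.2) ⇒ out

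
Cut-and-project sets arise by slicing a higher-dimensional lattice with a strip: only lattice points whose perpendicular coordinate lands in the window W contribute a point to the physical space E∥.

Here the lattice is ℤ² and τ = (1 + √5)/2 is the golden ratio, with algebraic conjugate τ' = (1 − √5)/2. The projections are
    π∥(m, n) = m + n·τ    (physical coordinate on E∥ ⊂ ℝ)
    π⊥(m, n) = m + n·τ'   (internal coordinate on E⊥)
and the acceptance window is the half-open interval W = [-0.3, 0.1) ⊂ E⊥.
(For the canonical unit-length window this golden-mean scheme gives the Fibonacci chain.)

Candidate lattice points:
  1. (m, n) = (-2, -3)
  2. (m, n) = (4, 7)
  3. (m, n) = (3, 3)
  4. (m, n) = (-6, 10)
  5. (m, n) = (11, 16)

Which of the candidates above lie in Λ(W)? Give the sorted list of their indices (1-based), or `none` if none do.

1

Compute τ' = (1−√5)/2 = -0.618034, so π⊥(m,n) = m -0.618034·n.
#1 (-2,-3): internal coord -2 + (-3)·τ' = -0.145898; -0.145898 ∈ [-0.3, 0.1) → IN Λ
#2 (4,7): internal coord 4 + (7)·τ' = -0.326238; -0.326238 ∉ [-0.3, 0.1) → out
#3 (3,3): internal coord 3 + (3)·τ' = +1.145898; +1.145898 ∉ [-0.3, 0.1) → out
#4 (-6,10): internal coord -6 + (10)·τ' = -12.180340; -12.180340 ∉ [-0.3, 0.1) → out
#5 (11,16): internal coord 11 + (16)·τ' = +1.111456; +1.111456 ∉ [-0.3, 0.1) → out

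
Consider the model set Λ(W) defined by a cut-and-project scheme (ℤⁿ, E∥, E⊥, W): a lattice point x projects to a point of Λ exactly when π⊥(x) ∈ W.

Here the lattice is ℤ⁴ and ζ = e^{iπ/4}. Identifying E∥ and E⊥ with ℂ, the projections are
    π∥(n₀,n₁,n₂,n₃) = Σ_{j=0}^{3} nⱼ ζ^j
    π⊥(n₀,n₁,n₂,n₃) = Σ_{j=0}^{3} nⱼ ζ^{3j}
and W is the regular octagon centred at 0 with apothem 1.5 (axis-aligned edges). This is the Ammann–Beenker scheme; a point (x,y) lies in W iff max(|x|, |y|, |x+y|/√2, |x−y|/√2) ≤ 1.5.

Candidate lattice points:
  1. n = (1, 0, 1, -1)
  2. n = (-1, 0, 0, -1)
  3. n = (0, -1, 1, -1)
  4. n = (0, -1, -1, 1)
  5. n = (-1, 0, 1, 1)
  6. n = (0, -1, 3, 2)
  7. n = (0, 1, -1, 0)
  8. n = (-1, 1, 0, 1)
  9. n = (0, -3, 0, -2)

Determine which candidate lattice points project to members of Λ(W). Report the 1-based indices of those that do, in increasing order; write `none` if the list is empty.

Internal map: ζ^{3j} for j=0..3 gives (1,0), (−√2/2,√2/2), (0,−1), (√2/2,√2/2).
#1 (1, 0, 1, -1): internal (0.2929, -1.7071); octagon support 1.7071 vs apothem 1.5 → ∉ W
#2 (-1, 0, 0, -1): internal (-1.7071, -0.7071); octagon support 1.7071 vs apothem 1.5 → ∉ W
#3 (0, -1, 1, -1): internal (0.0000, -2.4142); octagon support 2.4142 vs apothem 1.5 → ∉ W
#4 (0, -1, -1, 1): internal (1.4142, 1.0000); octagon support 1.7071 vs apothem 1.5 → ∉ W
#5 (-1, 0, 1, 1): internal (-0.2929, -0.2929); octagon support 0.4142 vs apothem 1.5 → ∈ W
#6 (0, -1, 3, 2): internal (2.1213, -2.2929); octagon support 3.1213 vs apothem 1.5 → ∉ W
#7 (0, 1, -1, 0): internal (-0.7071, 1.7071); octagon support 1.7071 vs apothem 1.5 → ∉ W
#8 (-1, 1, 0, 1): internal (-1.0000, 1.4142); octagon support 1.7071 vs apothem 1.5 → ∉ W
#9 (0, -3, 0, -2): internal (0.7071, -3.5355); octagon support 3.5355 vs apothem 1.5 → ∉ W

5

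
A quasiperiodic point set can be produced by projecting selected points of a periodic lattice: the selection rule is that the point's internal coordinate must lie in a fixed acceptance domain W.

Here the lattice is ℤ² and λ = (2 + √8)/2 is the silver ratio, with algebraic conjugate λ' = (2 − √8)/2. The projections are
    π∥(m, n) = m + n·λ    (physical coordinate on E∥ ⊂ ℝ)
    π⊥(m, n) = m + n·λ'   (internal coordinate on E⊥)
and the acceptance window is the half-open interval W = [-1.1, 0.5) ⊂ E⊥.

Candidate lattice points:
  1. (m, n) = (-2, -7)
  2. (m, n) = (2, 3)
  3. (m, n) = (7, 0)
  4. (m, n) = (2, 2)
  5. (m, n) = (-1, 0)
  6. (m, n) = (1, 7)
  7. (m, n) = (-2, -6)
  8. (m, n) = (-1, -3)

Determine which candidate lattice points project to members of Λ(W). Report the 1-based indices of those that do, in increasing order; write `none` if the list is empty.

5, 7, 8

Compute λ' = (2−√8)/2 = -0.41421, so π⊥(m,n) = m -0.41421·n.
candidate 1: (m,n)=(-2,-7) → π∥ = -2-7·λ ≈ -18.89949, π⊥ = -2-7·λ' ≈ 0.89949 ∉ [-1.1, 0.5) ⇒ out
candidate 2: (m,n)=(2,3) → π∥ = 2+3·λ ≈ 9.24264, π⊥ = 2+3·λ' ≈ 0.75736 ∉ [-1.1, 0.5) ⇒ out
candidate 3: (m,n)=(7,0) → π∥ = 7+0·λ ≈ 7.00000, π⊥ = 7+0·λ' ≈ 7.00000 ∉ [-1.1, 0.5) ⇒ out
candidate 4: (m,n)=(2,2) → π∥ = 2+2·λ ≈ 6.82843, π⊥ = 2+2·λ' ≈ 1.17157 ∉ [-1.1, 0.5) ⇒ out
candidate 5: (m,n)=(-1,0) → π∥ = -1+0·λ ≈ -1.00000, π⊥ = -1+0·λ' ≈ -1.00000 ∈ [-1.1, 0.5) ⇒ IN Λ
candidate 6: (m,n)=(1,7) → π∥ = 1+7·λ ≈ 17.89949, π⊥ = 1+7·λ' ≈ -1.89949 ∉ [-1.1, 0.5) ⇒ out
candidate 7: (m,n)=(-2,-6) → π∥ = -2-6·λ ≈ -16.48528, π⊥ = -2-6·λ' ≈ 0.48528 ∈ [-1.1, 0.5) ⇒ IN Λ
candidate 8: (m,n)=(-1,-3) → π∥ = -1-3·λ ≈ -8.24264, π⊥ = -1-3·λ' ≈ 0.24264 ∈ [-1.1, 0.5) ⇒ IN Λ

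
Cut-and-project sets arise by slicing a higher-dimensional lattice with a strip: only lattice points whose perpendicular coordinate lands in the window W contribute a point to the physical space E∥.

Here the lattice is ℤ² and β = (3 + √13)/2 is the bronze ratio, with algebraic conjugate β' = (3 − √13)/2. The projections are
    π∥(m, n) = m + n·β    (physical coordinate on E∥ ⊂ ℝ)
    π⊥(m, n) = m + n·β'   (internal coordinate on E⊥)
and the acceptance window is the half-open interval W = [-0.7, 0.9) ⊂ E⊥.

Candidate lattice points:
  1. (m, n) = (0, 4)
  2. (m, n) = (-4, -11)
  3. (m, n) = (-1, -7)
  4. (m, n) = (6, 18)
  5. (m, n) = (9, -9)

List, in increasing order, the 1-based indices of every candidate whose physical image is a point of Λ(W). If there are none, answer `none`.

2, 4

Compute β' = (3−√13)/2 = -0.30278, so π⊥(m,n) = m -0.30278·n.
candidate 1: (m,n)=(0,4) → π∥ = 0+4·β ≈ 13.21110, π⊥ = 0+4·β' ≈ -1.21110 ∉ [-0.7, 0.9) ⇒ out
candidate 2: (m,n)=(-4,-11) → π∥ = -4-11·β ≈ -40.33053, π⊥ = -4-11·β' ≈ -0.66947 ∈ [-0.7, 0.9) ⇒ IN Λ
candidate 3: (m,n)=(-1,-7) → π∥ = -1-7·β ≈ -24.11943, π⊥ = -1-7·β' ≈ 1.11943 ∉ [-0.7, 0.9) ⇒ out
candidate 4: (m,n)=(6,18) → π∥ = 6+18·β ≈ 65.44996, π⊥ = 6+18·β' ≈ 0.55004 ∈ [-0.7, 0.9) ⇒ IN Λ
candidate 5: (m,n)=(9,-9) → π∥ = 9-9·β ≈ -20.72498, π⊥ = 9-9·β' ≈ 11.72498 ∉ [-0.7, 0.9) ⇒ out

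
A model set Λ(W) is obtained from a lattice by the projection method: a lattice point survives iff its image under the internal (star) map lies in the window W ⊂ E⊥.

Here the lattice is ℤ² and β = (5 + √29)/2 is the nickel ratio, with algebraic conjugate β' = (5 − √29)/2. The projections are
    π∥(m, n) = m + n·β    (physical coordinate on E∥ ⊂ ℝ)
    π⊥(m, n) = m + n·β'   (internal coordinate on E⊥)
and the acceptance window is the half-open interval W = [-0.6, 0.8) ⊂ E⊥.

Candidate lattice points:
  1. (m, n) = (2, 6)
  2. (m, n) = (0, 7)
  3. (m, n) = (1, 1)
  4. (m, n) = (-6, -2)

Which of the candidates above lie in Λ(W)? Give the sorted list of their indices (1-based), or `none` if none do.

none

Compute β' = (5−√29)/2 = -0.192582, so π⊥(m,n) = m -0.192582·n.
candidate 1: (m,n)=(2,6) → π∥ = 2+6·β ≈ 33.155494, π⊥ = 2+6·β' ≈ 0.844506 ∉ [-0.6, 0.8) ⇒ out
candidate 2: (m,n)=(0,7) → π∥ = 0+7·β ≈ 36.348077, π⊥ = 0+7·β' ≈ -1.348077 ∉ [-0.6, 0.8) ⇒ out
candidate 3: (m,n)=(1,1) → π∥ = 1+1·β ≈ 6.192582, π⊥ = 1+1·β' ≈ 0.807418 ∉ [-0.6, 0.8) ⇒ out
candidate 4: (m,n)=(-6,-2) → π∥ = -6-2·β ≈ -16.385165, π⊥ = -6-2·β' ≈ -5.614835 ∉ [-0.6, 0.8) ⇒ out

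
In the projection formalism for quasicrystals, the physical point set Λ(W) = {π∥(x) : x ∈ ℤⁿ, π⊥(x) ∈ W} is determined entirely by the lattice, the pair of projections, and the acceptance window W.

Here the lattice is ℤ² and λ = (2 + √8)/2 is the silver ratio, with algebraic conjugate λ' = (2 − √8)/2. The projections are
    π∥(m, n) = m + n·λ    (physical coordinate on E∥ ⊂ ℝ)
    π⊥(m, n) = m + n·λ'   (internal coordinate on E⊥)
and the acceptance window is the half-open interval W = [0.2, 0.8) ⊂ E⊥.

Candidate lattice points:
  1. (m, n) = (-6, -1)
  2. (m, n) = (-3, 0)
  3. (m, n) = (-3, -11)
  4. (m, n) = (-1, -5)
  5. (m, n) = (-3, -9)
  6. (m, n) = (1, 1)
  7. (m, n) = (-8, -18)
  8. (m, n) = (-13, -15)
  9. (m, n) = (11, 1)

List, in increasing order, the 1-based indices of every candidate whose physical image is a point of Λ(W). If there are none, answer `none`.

5, 6

Numerically λ ≈ 2.41421 and λ' = −1/λ ≈ -0.41421.
[1] lift (-6,-1): star map gives -5.58579; window check 0.2 ≤ -5.58579 < 0.8 is false → out
[2] lift (-3,0): star map gives -3.00000; window check 0.2 ≤ -3.00000 < 0.8 is false → out
[3] lift (-3,-11): star map gives 1.55635; window check 0.2 ≤ 1.55635 < 0.8 is false → out
[4] lift (-1,-5): star map gives 1.07107; window check 0.2 ≤ 1.07107 < 0.8 is false → out
[5] lift (-3,-9): star map gives 0.72792; window check 0.2 ≤ 0.72792 < 0.8 is true → IN Λ
[6] lift (1,1): star map gives 0.58579; window check 0.2 ≤ 0.58579 < 0.8 is true → IN Λ
[7] lift (-8,-18): star map gives -0.54416; window check 0.2 ≤ -0.54416 < 0.8 is false → out
[8] lift (-13,-15): star map gives -6.78680; window check 0.2 ≤ -6.78680 < 0.8 is false → out
[9] lift (11,1): star map gives 10.58579; window check 0.2 ≤ 10.58579 < 0.8 is false → out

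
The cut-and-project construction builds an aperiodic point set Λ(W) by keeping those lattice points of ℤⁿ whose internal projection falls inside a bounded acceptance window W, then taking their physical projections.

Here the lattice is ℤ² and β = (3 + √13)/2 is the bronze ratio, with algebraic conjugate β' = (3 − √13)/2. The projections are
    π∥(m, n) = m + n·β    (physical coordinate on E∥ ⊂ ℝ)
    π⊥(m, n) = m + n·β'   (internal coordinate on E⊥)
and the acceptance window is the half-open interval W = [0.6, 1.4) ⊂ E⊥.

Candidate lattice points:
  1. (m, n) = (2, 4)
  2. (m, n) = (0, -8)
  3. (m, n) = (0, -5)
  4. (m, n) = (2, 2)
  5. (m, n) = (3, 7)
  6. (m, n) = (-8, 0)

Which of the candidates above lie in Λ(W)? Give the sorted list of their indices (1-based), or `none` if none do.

Compute β' = (3−√13)/2 = -0.302776, so π⊥(m,n) = m -0.302776·n.
#1 (2,4): internal coord 2 + (4)·β' = +0.788897; +0.788897 ∈ [0.6, 1.4) → IN Λ
#2 (0,-8): internal coord 0 + (-8)·β' = +2.422205; +2.422205 ∉ [0.6, 1.4) → out
#3 (0,-5): internal coord 0 + (-5)·β' = +1.513878; +1.513878 ∉ [0.6, 1.4) → out
#4 (2,2): internal coord 2 + (2)·β' = +1.394449; +1.394449 ∈ [0.6, 1.4) → IN Λ
#5 (3,7): internal coord 3 + (7)·β' = +0.880571; +0.880571 ∈ [0.6, 1.4) → IN Λ
#6 (-8,0): internal coord -8 + (0)·β' = -8.000000; -8.000000 ∉ [0.6, 1.4) → out

1, 4, 5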